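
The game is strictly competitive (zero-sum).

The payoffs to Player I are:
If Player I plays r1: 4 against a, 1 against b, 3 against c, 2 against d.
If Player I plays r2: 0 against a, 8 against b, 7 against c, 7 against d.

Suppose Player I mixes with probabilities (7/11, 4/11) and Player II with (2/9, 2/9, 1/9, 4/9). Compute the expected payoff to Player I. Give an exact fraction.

Against (2/9, 2/9, 1/9, 4/9), each row's expected payoff is r1: 7/3; r2: 17/3.
Taking the (7/11, 4/11)-weighted average: (7/11)·(7/3) + (4/11)·(17/3) = 39/11.

39/11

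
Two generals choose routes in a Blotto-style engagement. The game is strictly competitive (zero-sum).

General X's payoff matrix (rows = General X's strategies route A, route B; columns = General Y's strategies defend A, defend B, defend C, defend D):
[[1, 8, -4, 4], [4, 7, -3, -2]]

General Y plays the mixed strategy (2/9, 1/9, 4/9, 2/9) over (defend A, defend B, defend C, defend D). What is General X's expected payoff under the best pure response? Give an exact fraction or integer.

2/9

route A: (1)·(2/9) + (8)·(1/9) + (-4)·(4/9) + (4)·(2/9) = 2/9.
route B: (4)·(2/9) + (7)·(1/9) + (-3)·(4/9) + (-2)·(2/9) = -1/9.
The best pure response is route A with expected payoff 2/9.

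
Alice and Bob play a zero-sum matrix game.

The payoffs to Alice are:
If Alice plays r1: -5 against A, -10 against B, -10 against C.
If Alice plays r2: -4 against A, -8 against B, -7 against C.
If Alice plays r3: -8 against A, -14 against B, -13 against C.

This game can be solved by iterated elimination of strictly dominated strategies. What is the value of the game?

Column A is strictly dominated by B for Bob (-10<-5, -8<-4, -14<-8); eliminate A.
Row r3 is strictly dominated by row r1 (-10>-14, -10>-13); eliminate r3.
Row r1 is strictly dominated by row r2 (-8>-10, -7>-10); eliminate r1.
Column C is strictly dominated by B for Bob (-8<-7); eliminate C.
Only (r2, B) remains, with payoff -8.

-8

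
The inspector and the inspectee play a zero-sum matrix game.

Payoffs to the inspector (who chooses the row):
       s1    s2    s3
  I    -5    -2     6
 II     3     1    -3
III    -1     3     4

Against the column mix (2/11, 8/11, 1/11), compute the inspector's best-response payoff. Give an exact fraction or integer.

I: (-5)·(2/11) + (-2)·(8/11) + (6)·(1/11) = -20/11.
II: (3)·(2/11) + (1)·(8/11) + (-3)·(1/11) = 1.
III: (-1)·(2/11) + (3)·(8/11) + (4)·(1/11) = 26/11.
The best pure response is III with expected payoff 26/11.

26/11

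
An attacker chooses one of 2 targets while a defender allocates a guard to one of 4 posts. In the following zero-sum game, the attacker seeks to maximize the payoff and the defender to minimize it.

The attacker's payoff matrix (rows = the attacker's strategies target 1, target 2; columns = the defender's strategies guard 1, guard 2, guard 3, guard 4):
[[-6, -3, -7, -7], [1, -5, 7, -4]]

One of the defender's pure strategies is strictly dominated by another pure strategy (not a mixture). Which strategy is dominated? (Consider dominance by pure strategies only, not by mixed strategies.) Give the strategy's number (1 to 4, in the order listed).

The defender prefers columns that give the attacker less. Compare guard 1 with guard 4: -7 < -6, -4 < 1.
So guard 4 strictly dominates guard 1 for the defender; guard 1 is strictly dominated.

1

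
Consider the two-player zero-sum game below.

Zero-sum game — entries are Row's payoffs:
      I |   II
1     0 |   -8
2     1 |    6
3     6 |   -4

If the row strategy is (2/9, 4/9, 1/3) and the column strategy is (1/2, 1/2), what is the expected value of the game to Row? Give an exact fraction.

Against (1/2, 1/2), each row's expected payoff is 1: -4; 2: 7/2; 3: 1.
Taking the (2/9, 4/9, 1/3)-weighted average: (2/9)·(-4) + (4/9)·(7/2) + (1/3)·(1) = 1.

1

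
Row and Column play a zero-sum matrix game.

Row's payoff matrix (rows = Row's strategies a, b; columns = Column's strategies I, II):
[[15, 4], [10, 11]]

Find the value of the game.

125/12

Row minima are 4 and 10, so Row's maximin is 10; column maxima are 15 and 11, so Column's minimax is 11. These differ, so the equilibrium is in mixed strategies.
Let Row play a with probability p. Column is indifferent when 15p + 10(1−p) = 4p + 11(1−p), giving p = 1/12.
Let Column play I with probability q. Row is indifferent when 15q + 4(1−q) = 10q + 11(1−q), giving q = 7/12.
The value is 15·(7/12) + (4)·(5/12) = 125/12.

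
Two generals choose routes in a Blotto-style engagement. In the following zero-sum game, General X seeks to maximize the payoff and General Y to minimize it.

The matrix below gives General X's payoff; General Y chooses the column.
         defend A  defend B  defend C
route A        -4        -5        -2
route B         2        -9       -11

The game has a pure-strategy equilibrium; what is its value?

Row minima: -5, -11 → General X's maximin is -5.
Column maxima: 2, -5, -2 → General Y's minimax is -5.
They coincide at (route A, defend B), so the value is -5.

-5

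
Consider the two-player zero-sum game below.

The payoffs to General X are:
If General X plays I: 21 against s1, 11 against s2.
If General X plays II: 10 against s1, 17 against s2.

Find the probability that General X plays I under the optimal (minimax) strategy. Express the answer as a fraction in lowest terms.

7/17

Row minima are 11 and 10, so General X's maximin is 11; column maxima are 21 and 17, so General Y's minimax is 17. These differ, so the equilibrium is in mixed strategies.
Let General X play I with probability p. General Y is indifferent when 21p + 10(1−p) = 11p + 17(1−p), giving p = 7/17.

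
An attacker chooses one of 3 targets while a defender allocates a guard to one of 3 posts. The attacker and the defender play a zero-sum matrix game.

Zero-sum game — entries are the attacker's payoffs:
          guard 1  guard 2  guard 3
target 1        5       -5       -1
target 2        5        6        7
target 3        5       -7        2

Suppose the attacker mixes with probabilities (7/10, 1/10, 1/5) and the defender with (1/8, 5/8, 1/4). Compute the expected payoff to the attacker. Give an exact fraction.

Against (1/8, 5/8, 1/4), each row's expected payoff is target 1: -11/4; target 2: 49/8; target 3: -13/4.
Taking the (7/10, 1/10, 1/5)-weighted average: (7/10)·(-11/4) + (1/10)·(49/8) + (1/5)·(-13/4) = -157/80.

-157/80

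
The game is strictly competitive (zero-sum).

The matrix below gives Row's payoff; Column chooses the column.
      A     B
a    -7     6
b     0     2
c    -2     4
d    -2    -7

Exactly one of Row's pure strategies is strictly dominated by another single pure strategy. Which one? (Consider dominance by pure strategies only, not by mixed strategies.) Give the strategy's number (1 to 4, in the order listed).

4

Compare d with b: 0 > -2, 2 > -7.
So b strictly dominates d for Row; d is strictly dominated.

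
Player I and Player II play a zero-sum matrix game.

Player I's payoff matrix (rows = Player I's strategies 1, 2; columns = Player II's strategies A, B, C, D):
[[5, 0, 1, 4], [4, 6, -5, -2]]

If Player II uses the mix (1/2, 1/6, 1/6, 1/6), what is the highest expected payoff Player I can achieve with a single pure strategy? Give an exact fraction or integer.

10/3

1: (5)·(1/2) + (0)·(1/6) + (1)·(1/6) + (4)·(1/6) = 10/3.
2: (4)·(1/2) + (6)·(1/6) + (-5)·(1/6) + (-2)·(1/6) = 11/6.
The best pure response is 1 with expected payoff 10/3.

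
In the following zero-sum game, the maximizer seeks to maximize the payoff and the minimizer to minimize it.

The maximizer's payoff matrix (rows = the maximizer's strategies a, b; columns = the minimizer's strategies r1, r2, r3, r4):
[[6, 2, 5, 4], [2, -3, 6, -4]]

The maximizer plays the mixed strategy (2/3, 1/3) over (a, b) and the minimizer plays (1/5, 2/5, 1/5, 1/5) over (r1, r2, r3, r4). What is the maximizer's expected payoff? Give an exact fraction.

12/5

Against (1/5, 2/5, 1/5, 1/5), each row's expected payoff is a: 19/5; b: -2/5.
Taking the (2/3, 1/3)-weighted average: (2/3)·(19/5) + (1/3)·(-2/5) = 12/5.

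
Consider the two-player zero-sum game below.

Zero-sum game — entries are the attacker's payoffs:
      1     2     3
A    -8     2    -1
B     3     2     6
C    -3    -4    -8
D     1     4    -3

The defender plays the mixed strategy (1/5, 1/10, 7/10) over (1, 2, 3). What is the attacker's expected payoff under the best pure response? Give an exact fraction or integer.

A: (-8)·(1/5) + (2)·(1/10) + (-1)·(7/10) = -21/10.
B: (3)·(1/5) + (2)·(1/10) + (6)·(7/10) = 5.
C: (-3)·(1/5) + (-4)·(1/10) + (-8)·(7/10) = -33/5.
D: (1)·(1/5) + (4)·(1/10) + (-3)·(7/10) = -3/2.
The best pure response is B with expected payoff 5.

5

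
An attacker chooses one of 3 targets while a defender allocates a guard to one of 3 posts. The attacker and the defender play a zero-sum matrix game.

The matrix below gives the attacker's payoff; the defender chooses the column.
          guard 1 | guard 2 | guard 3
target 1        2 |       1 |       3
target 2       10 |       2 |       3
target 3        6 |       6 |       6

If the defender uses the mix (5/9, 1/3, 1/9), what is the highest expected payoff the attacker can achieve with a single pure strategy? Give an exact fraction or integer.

59/9

target 1: (2)·(5/9) + (1)·(1/3) + (3)·(1/9) = 16/9.
target 2: (10)·(5/9) + (2)·(1/3) + (3)·(1/9) = 59/9.
target 3: (6)·(5/9) + (6)·(1/3) + (6)·(1/9) = 6.
The best pure response is target 2 with expected payoff 59/9.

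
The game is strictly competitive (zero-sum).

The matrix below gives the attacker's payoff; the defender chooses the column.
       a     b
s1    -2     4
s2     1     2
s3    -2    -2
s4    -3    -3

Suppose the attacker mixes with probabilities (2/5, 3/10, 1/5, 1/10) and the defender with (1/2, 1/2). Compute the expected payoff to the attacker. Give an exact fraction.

Against (1/2, 1/2), each row's expected payoff is s1: 1; s2: 3/2; s3: -2; s4: -3.
Taking the (2/5, 3/10, 1/5, 1/10)-weighted average: (2/5)·(1) + (3/10)·(3/2) + (1/5)·(-2) + (1/10)·(-3) = 3/20.

3/20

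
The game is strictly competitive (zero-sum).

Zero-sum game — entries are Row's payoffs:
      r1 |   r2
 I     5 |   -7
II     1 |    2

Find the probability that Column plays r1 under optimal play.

9/13

Row minima are -7 and 1, so Row's maximin is 1; column maxima are 5 and 2, so Column's minimax is 2. These differ, so the equilibrium is in mixed strategies.
Let Column play r1 with probability q. Row is indifferent when 5q − 7(1−q) = q + 2(1−q), giving q = 9/13.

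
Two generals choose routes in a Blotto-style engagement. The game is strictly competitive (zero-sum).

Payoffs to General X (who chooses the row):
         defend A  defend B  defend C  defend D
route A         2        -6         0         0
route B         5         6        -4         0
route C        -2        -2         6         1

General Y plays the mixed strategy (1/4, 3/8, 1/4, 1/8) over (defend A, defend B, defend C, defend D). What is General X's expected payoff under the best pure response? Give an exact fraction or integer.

route A: (2)·(1/4) + (-6)·(3/8) + (0)·(1/4) + (0)·(1/8) = -7/4.
route B: (5)·(1/4) + (6)·(3/8) + (-4)·(1/4) + (0)·(1/8) = 5/2.
route C: (-2)·(1/4) + (-2)·(3/8) + (6)·(1/4) + (1)·(1/8) = 3/8.
The best pure response is route B with expected payoff 5/2.

5/2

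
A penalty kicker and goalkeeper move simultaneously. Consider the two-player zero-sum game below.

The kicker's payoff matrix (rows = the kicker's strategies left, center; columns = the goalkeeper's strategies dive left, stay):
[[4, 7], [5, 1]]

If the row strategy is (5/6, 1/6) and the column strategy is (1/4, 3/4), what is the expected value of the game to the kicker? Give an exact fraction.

Against (1/4, 3/4), each row's expected payoff is left: 25/4; center: 2.
Taking the (5/6, 1/6)-weighted average: (5/6)·(25/4) + (1/6)·(2) = 133/24.

133/24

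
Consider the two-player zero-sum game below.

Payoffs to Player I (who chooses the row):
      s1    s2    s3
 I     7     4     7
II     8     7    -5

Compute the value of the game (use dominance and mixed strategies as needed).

23/5

Column s1 is strictly dominated by s2 for Player II (it gives Player I more in every row).
The remaining 2×2 game on (I, II) × (s2, s3) has no saddle point. Let Player I play I with probability p; indifference gives 4p + 7(1−p) = 7p − 5(1−p), so p = 4/5.
Similarly Player II's optimal q on s2 is 4/5, and the value is 4·(4/5) + (7)·(1/5) = 23/5.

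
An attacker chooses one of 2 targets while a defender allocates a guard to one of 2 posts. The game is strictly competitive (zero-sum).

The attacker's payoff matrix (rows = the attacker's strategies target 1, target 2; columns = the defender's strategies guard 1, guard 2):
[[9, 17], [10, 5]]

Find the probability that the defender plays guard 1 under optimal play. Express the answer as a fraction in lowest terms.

Row minima are 9 and 5, so the attacker's maximin is 9; column maxima are 10 and 17, so the defender's minimax is 10. These differ, so the equilibrium is in mixed strategies.
Let the defender play guard 1 with probability q. The attacker is indifferent when 9q + 17(1−q) = 10q + 5(1−q), giving q = 12/13.

12/13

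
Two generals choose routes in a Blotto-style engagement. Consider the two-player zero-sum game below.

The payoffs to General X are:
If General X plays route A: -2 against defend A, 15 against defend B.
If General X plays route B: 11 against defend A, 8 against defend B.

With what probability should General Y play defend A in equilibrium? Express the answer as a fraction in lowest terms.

Row minima are -2 and 8, so General X's maximin is 8; column maxima are 11 and 15, so General Y's minimax is 11. These differ, so the equilibrium is in mixed strategies.
Let General Y play defend A with probability q. General X is indifferent when −2q + 15(1−q) = 11q + 8(1−q), giving q = 7/20.

7/20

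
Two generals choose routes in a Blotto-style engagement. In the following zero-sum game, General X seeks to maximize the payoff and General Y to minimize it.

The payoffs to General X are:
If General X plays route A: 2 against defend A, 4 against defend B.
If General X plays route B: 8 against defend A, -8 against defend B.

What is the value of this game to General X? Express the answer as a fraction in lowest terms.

8/3

Row minima are 2 and -8, so General X's maximin is 2; column maxima are 8 and 4, so General Y's minimax is 4. These differ, so the equilibrium is in mixed strategies.
Let General X play route A with probability p. General Y is indifferent when 2p + 8(1−p) = 4p − 8(1−p), giving p = 8/9.
Let General Y play defend A with probability q. General X is indifferent when 2q + 4(1−q) = 8q − 8(1−q), giving q = 2/3.
The value is 2·(2/3) + (4)·(1/3) = 8/3.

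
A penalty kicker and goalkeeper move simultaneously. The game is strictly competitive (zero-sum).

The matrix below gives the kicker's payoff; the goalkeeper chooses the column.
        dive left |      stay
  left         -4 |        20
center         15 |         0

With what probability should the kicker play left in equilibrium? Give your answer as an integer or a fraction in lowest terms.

Row minima are -4 and 0, so the kicker's maximin is 0; column maxima are 15 and 20, so the goalkeeper's minimax is 15. These differ, so the equilibrium is in mixed strategies.
Let the kicker play left with probability p. The goalkeeper is indifferent when −4p + 15(1−p) = 20p, giving p = 5/13.

5/13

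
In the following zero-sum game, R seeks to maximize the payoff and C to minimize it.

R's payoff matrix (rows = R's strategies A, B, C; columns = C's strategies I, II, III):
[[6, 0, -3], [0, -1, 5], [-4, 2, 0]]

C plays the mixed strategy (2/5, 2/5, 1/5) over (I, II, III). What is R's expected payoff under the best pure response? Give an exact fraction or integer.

A: (6)·(2/5) + (0)·(2/5) + (-3)·(1/5) = 9/5.
B: (0)·(2/5) + (-1)·(2/5) + (5)·(1/5) = 3/5.
C: (-4)·(2/5) + (2)·(2/5) + (0)·(1/5) = -4/5.
The best pure response is A with expected payoff 9/5.

9/5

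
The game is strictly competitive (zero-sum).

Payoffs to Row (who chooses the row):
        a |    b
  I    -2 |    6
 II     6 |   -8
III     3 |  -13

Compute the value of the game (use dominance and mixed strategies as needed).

Row III is strictly dominated by row II, so Row never plays it.
The remaining 2×2 game on (I, II) × (a, b) has no saddle point. Let Row play I with probability p; indifference gives −2p + 6(1−p) = 6p − 8(1−p), so p = 7/11.
Similarly Column's optimal q on a is 7/11, and the value is -2·(7/11) + (6)·(4/11) = 10/11.

10/11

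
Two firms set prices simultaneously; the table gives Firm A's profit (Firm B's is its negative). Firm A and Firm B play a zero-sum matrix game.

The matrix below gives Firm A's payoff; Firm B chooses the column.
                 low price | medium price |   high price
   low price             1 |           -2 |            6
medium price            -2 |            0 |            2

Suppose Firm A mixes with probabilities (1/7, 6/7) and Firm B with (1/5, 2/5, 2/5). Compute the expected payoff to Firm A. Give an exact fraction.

Against (1/5, 2/5, 2/5), each row's expected payoff is low price: 9/5; medium price: 2/5.
Taking the (1/7, 6/7)-weighted average: (1/7)·(9/5) + (6/7)·(2/5) = 3/5.

3/5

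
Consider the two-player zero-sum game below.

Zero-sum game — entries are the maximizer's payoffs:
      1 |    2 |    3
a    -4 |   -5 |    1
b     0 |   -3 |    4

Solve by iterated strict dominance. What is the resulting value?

Row a is strictly dominated by row b (0>-4, -3>-5, 4>1); eliminate a.
Column 1 is strictly dominated by 2 for the minimizer (-3<0); eliminate 1.
Column 3 is strictly dominated by 2 for the minimizer (-3<4); eliminate 3.
Only (b, 2) remains, with payoff -3.

-3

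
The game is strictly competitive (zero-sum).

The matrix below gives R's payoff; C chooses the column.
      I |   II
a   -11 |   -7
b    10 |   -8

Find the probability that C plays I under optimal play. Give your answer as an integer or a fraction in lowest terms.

Row minima are -11 and -8, so R's maximin is -8; column maxima are 10 and -7, so C's minimax is -7. These differ, so the equilibrium is in mixed strategies.
Let C play I with probability q. R is indifferent when −11q − 7(1−q) = 10q − 8(1−q), giving q = 1/22.

1/22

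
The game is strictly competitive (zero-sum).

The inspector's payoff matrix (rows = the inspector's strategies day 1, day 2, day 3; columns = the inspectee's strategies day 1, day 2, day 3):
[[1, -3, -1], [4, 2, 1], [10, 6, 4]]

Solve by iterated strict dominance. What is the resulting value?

4

Row day 2 is strictly dominated by row day 3 (10>4, 6>2, 4>1); eliminate day 2.
Row day 1 is strictly dominated by row day 3 (10>1, 6>-3, 4>-1); eliminate day 1.
Column day 1 is strictly dominated by day 2 for the inspectee (6<10); eliminate day 1.
Column day 2 is strictly dominated by day 3 for the inspectee (4<6); eliminate day 2.
Only (day 3, day 3) remains, with payoff 4.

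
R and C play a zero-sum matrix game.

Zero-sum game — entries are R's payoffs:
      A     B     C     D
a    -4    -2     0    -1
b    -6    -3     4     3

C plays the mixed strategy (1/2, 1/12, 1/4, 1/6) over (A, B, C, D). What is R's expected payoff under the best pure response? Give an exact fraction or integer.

a: (-4)·(1/2) + (-2)·(1/12) + (0)·(1/4) + (-1)·(1/6) = -7/3.
b: (-6)·(1/2) + (-3)·(1/12) + (4)·(1/4) + (3)·(1/6) = -7/4.
The best pure response is b with expected payoff -7/4.

-7/4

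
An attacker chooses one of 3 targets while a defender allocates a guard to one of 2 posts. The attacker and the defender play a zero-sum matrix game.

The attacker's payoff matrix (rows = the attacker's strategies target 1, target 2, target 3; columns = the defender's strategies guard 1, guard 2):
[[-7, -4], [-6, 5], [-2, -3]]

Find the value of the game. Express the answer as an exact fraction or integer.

Row target 1 is strictly dominated by row target 3, so the attacker never plays it.
The remaining 2×2 game on (target 2, target 3) × (guard 1, guard 2) has no saddle point. Let the attacker play target 2 with probability p; indifference gives −6p − 2(1−p) = 5p − 3(1−p), so p = 1/12.
Similarly the defender's optimal q on guard 1 is 2/3, and the value is -6·(2/3) + (5)·(1/3) = -7/3.

-7/3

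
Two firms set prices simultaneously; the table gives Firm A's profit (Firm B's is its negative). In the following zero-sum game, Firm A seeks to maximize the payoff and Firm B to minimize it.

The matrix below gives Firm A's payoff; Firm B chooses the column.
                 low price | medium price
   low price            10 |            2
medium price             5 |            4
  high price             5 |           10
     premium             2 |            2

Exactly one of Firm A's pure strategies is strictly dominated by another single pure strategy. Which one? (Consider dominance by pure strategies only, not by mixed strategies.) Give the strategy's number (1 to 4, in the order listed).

4

Compare premium with medium price: 5 > 2, 4 > 2.
So medium price strictly dominates premium for Firm A; premium is strictly dominated.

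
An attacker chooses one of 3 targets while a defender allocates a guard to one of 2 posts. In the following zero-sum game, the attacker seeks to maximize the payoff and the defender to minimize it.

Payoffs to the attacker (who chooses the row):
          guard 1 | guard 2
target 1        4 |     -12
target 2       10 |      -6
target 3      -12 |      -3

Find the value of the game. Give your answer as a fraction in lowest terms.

-102/25

Row target 1 is strictly dominated by row target 2, so the attacker never plays it.
The remaining 2×2 game on (target 2, target 3) × (guard 1, guard 2) has no saddle point. Let the attacker play target 2 with probability p; indifference gives 10p − 12(1−p) = −6p − 3(1−p), so p = 9/25.
Similarly the defender's optimal q on guard 1 is 3/25, and the value is 10·(3/25) + (-6)·(22/25) = -102/25.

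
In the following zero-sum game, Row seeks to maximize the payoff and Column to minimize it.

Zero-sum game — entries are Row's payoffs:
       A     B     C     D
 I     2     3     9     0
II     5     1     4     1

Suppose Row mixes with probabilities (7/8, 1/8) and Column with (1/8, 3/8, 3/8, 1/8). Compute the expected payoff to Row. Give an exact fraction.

Against (1/8, 3/8, 3/8, 1/8), each row's expected payoff is I: 19/4; II: 21/8.
Taking the (7/8, 1/8)-weighted average: (7/8)·(19/4) + (1/8)·(21/8) = 287/64.

287/64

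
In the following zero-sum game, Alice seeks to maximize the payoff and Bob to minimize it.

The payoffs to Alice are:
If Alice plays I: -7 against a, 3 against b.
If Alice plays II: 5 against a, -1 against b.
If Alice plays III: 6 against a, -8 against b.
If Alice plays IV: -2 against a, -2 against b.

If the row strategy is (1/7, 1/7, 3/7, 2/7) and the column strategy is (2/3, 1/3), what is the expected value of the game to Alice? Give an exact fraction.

-2/21

Against (2/3, 1/3), each row's expected payoff is I: -11/3; II: 3; III: 4/3; IV: -2.
Taking the (1/7, 1/7, 3/7, 2/7)-weighted average: (1/7)·(-11/3) + (1/7)·(3) + (3/7)·(4/3) + (2/7)·(-2) = -2/21.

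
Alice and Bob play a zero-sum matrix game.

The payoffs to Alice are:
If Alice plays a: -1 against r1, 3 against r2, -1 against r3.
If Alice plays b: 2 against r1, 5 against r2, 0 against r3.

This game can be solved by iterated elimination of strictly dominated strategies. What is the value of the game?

0

Column r2 is strictly dominated by r1 for Bob (-1<3, 2<5); eliminate r2.
Row a is strictly dominated by row b (2>-1, 0>-1); eliminate a.
Column r1 is strictly dominated by r3 for Bob (0<2); eliminate r1.
Only (b, r3) remains, with payoff 0.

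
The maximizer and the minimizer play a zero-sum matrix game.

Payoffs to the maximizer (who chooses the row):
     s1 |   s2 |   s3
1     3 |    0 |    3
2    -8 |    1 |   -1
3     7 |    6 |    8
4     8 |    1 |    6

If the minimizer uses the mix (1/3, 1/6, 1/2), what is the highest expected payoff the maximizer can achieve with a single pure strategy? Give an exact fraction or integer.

1: (3)·(1/3) + (0)·(1/6) + (3)·(1/2) = 5/2.
2: (-8)·(1/3) + (1)·(1/6) + (-1)·(1/2) = -3.
3: (7)·(1/3) + (6)·(1/6) + (8)·(1/2) = 22/3.
4: (8)·(1/3) + (1)·(1/6) + (6)·(1/2) = 35/6.
The best pure response is 3 with expected payoff 22/3.

22/3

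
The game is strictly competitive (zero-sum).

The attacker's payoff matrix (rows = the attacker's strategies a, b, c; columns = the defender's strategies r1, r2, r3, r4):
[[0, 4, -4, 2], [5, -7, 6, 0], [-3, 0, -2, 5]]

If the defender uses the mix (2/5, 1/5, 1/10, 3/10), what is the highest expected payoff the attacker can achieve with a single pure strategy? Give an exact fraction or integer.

a: (0)·(2/5) + (4)·(1/5) + (-4)·(1/10) + (2)·(3/10) = 1.
b: (5)·(2/5) + (-7)·(1/5) + (6)·(1/10) + (0)·(3/10) = 6/5.
c: (-3)·(2/5) + (0)·(1/5) + (-2)·(1/10) + (5)·(3/10) = 1/10.
The best pure response is b with expected payoff 6/5.

6/5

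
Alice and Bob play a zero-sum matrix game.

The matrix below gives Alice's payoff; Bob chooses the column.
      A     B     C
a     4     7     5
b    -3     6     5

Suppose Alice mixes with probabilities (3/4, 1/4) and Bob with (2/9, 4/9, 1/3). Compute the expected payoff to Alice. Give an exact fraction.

Against (2/9, 4/9, 1/3), each row's expected payoff is a: 17/3; b: 11/3.
Taking the (3/4, 1/4)-weighted average: (3/4)·(17/3) + (1/4)·(11/3) = 31/6.

31/6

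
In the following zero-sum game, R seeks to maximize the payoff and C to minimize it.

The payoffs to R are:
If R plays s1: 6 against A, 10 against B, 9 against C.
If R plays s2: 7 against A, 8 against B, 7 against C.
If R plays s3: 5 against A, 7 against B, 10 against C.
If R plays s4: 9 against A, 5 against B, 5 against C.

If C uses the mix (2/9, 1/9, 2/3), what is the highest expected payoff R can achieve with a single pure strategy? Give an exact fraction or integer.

s1: (6)·(2/9) + (10)·(1/9) + (9)·(2/3) = 76/9.
s2: (7)·(2/9) + (8)·(1/9) + (7)·(2/3) = 64/9.
s3: (5)·(2/9) + (7)·(1/9) + (10)·(2/3) = 77/9.
s4: (9)·(2/9) + (5)·(1/9) + (5)·(2/3) = 53/9.
The best pure response is s3 with expected payoff 77/9.

77/9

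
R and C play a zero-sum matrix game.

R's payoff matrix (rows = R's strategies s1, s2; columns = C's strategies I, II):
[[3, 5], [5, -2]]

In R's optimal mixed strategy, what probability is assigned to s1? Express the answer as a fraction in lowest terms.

7/9

Row minima are 3 and -2, so R's maximin is 3; column maxima are 5 and 5, so C's minimax is 5. These differ, so the equilibrium is in mixed strategies.
Let R play s1 with probability p. C is indifferent when 3p + 5(1−p) = 5p − 2(1−p), giving p = 7/9.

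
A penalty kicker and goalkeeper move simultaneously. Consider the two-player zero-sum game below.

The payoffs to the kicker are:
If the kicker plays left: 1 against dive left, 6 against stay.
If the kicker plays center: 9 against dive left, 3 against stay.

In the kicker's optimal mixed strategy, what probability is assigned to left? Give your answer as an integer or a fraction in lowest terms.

Row minima are 1 and 3, so the kicker's maximin is 3; column maxima are 9 and 6, so the goalkeeper's minimax is 6. These differ, so the equilibrium is in mixed strategies.
Let the kicker play left with probability p. The goalkeeper is indifferent when p + 9(1−p) = 6p + 3(1−p), giving p = 6/11.

6/11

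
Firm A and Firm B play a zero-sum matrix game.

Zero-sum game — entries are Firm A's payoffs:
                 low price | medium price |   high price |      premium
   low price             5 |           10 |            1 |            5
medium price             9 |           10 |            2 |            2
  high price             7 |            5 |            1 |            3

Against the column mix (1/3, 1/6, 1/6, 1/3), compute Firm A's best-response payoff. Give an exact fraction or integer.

low price: (5)·(1/3) + (10)·(1/6) + (1)·(1/6) + (5)·(1/3) = 31/6.
medium price: (9)·(1/3) + (10)·(1/6) + (2)·(1/6) + (2)·(1/3) = 17/3.
high price: (7)·(1/3) + (5)·(1/6) + (1)·(1/6) + (3)·(1/3) = 13/3.
The best pure response is medium price with expected payoff 17/3.

17/3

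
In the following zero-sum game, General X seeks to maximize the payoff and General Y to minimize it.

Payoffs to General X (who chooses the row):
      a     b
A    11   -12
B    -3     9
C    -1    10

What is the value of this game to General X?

Row B is strictly dominated by row C, so General X never plays it.
The remaining 2×2 game on (A, C) × (a, b) has no saddle point. Let General X play A with probability p; indifference gives 11p − (1−p) = −12p + 10(1−p), so p = 11/34.
Similarly General Y's optimal q on a is 11/17, and the value is 11·(11/17) + (-12)·(6/17) = 49/17.

49/17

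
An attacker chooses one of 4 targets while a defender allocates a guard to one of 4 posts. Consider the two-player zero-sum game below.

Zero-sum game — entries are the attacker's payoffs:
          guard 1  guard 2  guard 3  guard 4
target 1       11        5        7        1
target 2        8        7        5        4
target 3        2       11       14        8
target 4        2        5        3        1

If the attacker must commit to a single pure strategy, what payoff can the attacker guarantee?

The worst-case payoff for each row is target 1: 1, target 2: 4, target 3: 2, target 4: 1.
The best of these is 4.

4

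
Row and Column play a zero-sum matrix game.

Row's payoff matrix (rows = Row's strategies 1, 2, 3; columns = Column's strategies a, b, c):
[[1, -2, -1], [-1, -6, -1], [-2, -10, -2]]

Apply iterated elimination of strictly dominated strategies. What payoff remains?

-2

Row 3 is strictly dominated by row 1 (1>-2, -2>-10, -1>-2); eliminate 3.
Column c is strictly dominated by b for Column (-2<-1, -6<-1); eliminate c.
Row 2 is strictly dominated by row 1 (1>-1, -2>-6); eliminate 2.
Column a is strictly dominated by b for Column (-2<1); eliminate a.
Only (1, b) remains, with payoff -2.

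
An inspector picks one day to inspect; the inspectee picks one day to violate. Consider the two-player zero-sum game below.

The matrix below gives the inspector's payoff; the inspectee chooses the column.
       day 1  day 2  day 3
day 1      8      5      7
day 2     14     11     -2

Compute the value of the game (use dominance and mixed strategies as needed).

Column day 1 is strictly dominated by day 2 for the inspectee (it gives the inspector more in every row).
The remaining 2×2 game on (day 1, day 2) × (day 2, day 3) has no saddle point. Let the inspector play day 1 with probability p; indifference gives 5p + 11(1−p) = 7p − 2(1−p), so p = 13/15.
Similarly the inspectee's optimal q on day 2 is 3/5, and the value is 5·(3/5) + (7)·(2/5) = 29/5.

29/5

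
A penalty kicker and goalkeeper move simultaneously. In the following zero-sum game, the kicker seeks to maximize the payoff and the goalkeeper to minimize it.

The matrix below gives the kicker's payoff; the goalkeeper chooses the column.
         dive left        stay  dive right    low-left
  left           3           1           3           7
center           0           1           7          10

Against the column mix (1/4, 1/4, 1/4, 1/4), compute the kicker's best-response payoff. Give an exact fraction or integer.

left: (3)·(1/4) + (1)·(1/4) + (3)·(1/4) + (7)·(1/4) = 7/2.
center: (0)·(1/4) + (1)·(1/4) + (7)·(1/4) + (10)·(1/4) = 9/2.
The best pure response is center with expected payoff 9/2.

9/2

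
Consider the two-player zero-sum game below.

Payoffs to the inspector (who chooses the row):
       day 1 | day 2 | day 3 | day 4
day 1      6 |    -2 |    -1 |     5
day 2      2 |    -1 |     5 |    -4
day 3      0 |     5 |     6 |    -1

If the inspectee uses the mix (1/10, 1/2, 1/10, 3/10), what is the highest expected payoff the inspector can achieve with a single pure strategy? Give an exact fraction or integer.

day 1: (6)·(1/10) + (-2)·(1/2) + (-1)·(1/10) + (5)·(3/10) = 1.
day 2: (2)·(1/10) + (-1)·(1/2) + (5)·(1/10) + (-4)·(3/10) = -1.
day 3: (0)·(1/10) + (5)·(1/2) + (6)·(1/10) + (-1)·(3/10) = 14/5.
The best pure response is day 3 with expected payoff 14/5.

14/5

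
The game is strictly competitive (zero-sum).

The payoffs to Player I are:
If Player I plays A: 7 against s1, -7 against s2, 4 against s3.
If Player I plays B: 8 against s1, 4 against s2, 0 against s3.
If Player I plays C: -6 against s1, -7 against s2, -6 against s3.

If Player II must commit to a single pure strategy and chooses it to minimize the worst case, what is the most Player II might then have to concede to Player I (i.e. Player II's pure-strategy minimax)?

4

The worst case (largest entry) in each column is s1: 8, s2: 4, s3: 4.
The best (smallest) of these is 4.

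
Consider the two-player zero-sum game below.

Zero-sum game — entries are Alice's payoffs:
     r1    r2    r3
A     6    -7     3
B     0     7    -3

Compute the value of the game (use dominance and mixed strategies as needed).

Column r1 is strictly dominated by r3 for Bob (it gives Alice more in every row).
The remaining 2×2 game on (A, B) × (r2, r3) has no saddle point. Let Alice play A with probability p; indifference gives −7p + 7(1−p) = 3p − 3(1−p), so p = 1/2.
Similarly Bob's optimal q on r2 is 3/10, and the value is -7·(3/10) + (3)·(7/10) = 0.

0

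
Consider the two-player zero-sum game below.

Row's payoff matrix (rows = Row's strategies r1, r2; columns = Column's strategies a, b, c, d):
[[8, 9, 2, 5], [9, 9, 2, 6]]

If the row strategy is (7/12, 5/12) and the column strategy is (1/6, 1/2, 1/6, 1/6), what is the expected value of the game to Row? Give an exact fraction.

257/36

Against (1/6, 1/2, 1/6, 1/6), each row's expected payoff is r1: 7; r2: 22/3.
Taking the (7/12, 5/12)-weighted average: (7/12)·(7) + (5/12)·(22/3) = 257/36.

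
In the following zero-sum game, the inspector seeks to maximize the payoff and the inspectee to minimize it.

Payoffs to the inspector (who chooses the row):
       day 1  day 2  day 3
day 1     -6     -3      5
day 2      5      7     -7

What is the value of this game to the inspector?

-17/23

Column day 2 is strictly dominated by day 1 for the inspectee (it gives the inspector more in every row).
The remaining 2×2 game on (day 1, day 2) × (day 1, day 3) has no saddle point. Let the inspector play day 1 with probability p; indifference gives −6p + 5(1−p) = 5p − 7(1−p), so p = 12/23.
Similarly the inspectee's optimal q on day 1 is 12/23, and the value is -6·(12/23) + (5)·(11/23) = -17/23.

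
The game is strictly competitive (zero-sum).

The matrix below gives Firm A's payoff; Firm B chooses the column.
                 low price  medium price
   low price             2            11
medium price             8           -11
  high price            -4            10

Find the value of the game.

Row high price is strictly dominated by row low price, so Firm A never plays it.
The remaining 2×2 game on (low price, medium price) × (low price, medium price) has no saddle point. Let Firm A play low price with probability p; indifference gives 2p + 8(1−p) = 11p − 11(1−p), so p = 19/28.
Similarly Firm B's optimal q on low price is 11/14, and the value is 2·(11/14) + (11)·(3/14) = 55/14.

55/14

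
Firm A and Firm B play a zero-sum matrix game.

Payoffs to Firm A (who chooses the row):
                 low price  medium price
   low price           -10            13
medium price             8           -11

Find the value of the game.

Row minima are -10 and -11, so Firm A's maximin is -10; column maxima are 8 and 13, so Firm B's minimax is 8. These differ, so the equilibrium is in mixed strategies.
Let Firm A play low price with probability p. Firm B is indifferent when −10p + 8(1−p) = 13p − 11(1−p), giving p = 19/42.
Let Firm B play low price with probability q. Firm A is indifferent when −10q + 13(1−q) = 8q − 11(1−q), giving q = 4/7.
The value is -10·(4/7) + (13)·(3/7) = -1/7.

-1/7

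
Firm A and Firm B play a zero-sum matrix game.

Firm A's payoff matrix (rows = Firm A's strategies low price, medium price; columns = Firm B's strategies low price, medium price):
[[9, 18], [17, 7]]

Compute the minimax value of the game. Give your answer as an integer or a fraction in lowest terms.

243/19

Row minima are 9 and 7, so Firm A's maximin is 9; column maxima are 17 and 18, so Firm B's minimax is 17. These differ, so the equilibrium is in mixed strategies.
Let Firm A play low price with probability p. Firm B is indifferent when 9p + 17(1−p) = 18p + 7(1−p), giving p = 10/19.
Let Firm B play low price with probability q. Firm A is indifferent when 9q + 18(1−q) = 17q + 7(1−q), giving q = 11/19.
The value is 9·(11/19) + (18)·(8/19) = 243/19.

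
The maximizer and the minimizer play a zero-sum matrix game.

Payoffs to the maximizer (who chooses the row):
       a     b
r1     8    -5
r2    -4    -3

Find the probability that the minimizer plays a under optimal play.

1/7

Row minima are -5 and -4, so the maximizer's maximin is -4; column maxima are 8 and -3, so the minimizer's minimax is -3. These differ, so the equilibrium is in mixed strategies.
Let the minimizer play a with probability q. The maximizer is indifferent when 8q − 5(1−q) = −4q − 3(1−q), giving q = 1/7.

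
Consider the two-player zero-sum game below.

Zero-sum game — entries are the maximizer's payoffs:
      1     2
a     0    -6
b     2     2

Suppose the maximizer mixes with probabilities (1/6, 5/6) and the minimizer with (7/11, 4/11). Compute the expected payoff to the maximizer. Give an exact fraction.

Against (7/11, 4/11), each row's expected payoff is a: -24/11; b: 2.
Taking the (1/6, 5/6)-weighted average: (1/6)·(-24/11) + (5/6)·(2) = 43/33.

43/33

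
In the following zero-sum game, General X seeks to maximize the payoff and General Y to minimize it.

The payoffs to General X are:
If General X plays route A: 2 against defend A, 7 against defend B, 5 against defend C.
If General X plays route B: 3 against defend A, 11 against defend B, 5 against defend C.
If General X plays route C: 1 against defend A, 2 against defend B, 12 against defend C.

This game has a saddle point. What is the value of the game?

Row minima: 2, 3, 1 → General X's maximin is 3.
Column maxima: 3, 11, 12 → General Y's minimax is 3.
They coincide at (route B, defend A), so the value is 3.

3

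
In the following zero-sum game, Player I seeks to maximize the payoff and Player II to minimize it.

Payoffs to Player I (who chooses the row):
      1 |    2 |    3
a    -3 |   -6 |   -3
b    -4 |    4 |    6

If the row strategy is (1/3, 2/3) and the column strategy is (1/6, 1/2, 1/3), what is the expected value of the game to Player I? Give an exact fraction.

13/18

Against (1/6, 1/2, 1/3), each row's expected payoff is a: -9/2; b: 10/3.
Taking the (1/3, 2/3)-weighted average: (1/3)·(-9/2) + (2/3)·(10/3) = 13/18.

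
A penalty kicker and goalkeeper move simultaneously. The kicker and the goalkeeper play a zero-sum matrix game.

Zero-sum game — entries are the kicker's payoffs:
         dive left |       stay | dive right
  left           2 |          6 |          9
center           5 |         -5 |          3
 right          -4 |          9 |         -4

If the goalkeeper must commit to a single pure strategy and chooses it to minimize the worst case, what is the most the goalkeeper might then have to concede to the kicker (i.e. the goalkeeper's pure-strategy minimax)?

5

The worst case (largest entry) in each column is dive left: 5, stay: 9, dive right: 9.
The best (smallest) of these is 5.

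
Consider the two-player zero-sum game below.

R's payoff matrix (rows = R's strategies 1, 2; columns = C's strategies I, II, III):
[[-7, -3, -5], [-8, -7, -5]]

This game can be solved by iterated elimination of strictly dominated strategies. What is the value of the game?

Column II is strictly dominated by I for C (-7<-3, -8<-7); eliminate II.
Column III is strictly dominated by I for C (-7<-5, -8<-5); eliminate III.
Row 2 is strictly dominated by row 1 (-7>-8); eliminate 2.
Only (1, I) remains, with payoff -7.

-7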